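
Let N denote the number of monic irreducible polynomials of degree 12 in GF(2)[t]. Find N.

Gauss's count: N_{2}(12) = (1/12) Σ_{d|12} μ(12/d)·2^d.
Divisors of 12: 1, 2, 3, 4, 6, 12; μ(12/d) for each: 0, 1, 0, -1, -1, 1.
Σ = 2^2 − 2^4 − 2^6 + 2^12 = 4020.
N = 4020/12 = 335.

335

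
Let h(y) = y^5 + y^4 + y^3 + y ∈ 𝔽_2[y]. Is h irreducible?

No

Check for roots in 𝔽_2: h(0) = 0 → root; h(1) = 0 → root.
h(0) = 0, so (y) divides h(y); h is reducible.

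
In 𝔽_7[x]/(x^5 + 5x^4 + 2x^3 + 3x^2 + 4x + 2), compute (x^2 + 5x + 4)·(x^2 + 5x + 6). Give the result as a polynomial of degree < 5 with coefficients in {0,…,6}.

Multiply in 𝔽_7[x]: (x^2 + 5x + 4)·(x^2 + 5x + 6) = x^4 + 3x^3 + x + 3.
Reduced: x^4 + 3x^3 + x + 3.

x^4 + 3x^3 + x + 3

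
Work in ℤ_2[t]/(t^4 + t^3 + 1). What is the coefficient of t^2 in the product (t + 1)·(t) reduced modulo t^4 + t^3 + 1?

1

Multiply in ℤ_2[t]: (t + 1)·(t) = t^2 + t.
Reduced: t^2 + t.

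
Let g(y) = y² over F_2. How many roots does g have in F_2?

Evaluate at each of the 2 elements of F_2:
g(0) = 0 → root; g(1) = 1.
Roots: {0}.

1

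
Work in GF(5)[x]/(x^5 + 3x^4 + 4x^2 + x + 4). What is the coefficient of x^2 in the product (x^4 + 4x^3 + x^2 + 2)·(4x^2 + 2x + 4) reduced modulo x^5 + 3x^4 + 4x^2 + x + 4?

4

Multiply in GF(5)[x]: (x^4 + 4x^3 + x^2 + 2)·(4x^2 + 2x + 4) = 4x^6 + 3x^5 + x^4 + 3x^3 + 2x^2 + 4x + 3.
Reduce using x^5 ≡ 2x^4 + x^2 + 4x + 1 (mod x^5 + 3x^4 + 4x^2 + x + 4).
Reduced: 3x^4 + 2x^3 + 4x^2 + 2x + 4.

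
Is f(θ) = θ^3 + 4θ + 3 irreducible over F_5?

Check for roots in F_5: f(0) = 3; f(1) = 3; f(2) = 4; f(3) = 2; f(4) = 3.
No roots. A degree-3 polynomial over a field with no linear factor is irreducible.

Yes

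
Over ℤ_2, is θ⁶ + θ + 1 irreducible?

Write f(θ) = θ⁶ + θ + 1.
Check for roots in ℤ_2: f(0) = 1; f(1) = 1.
No roots, so no linear factors.
Monic irreducibles of degree 2 over GF(2): θ² + θ + 1.
None of them divide f (all give nonzero remainder).
Monic irreducibles of degree 3 over GF(2): θ³ + θ + 1, θ³ + θ² + 1.
None of them divide f (all give nonzero remainder).
No irreducible factor of degree ≤ 3 exists, so f is irreducible over GF(2).

Yes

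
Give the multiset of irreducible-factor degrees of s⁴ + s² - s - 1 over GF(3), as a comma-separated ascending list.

1, 3

Write f(s) = s⁴ + s² - s - 1.
Roots in GF(3): f(0) = 2; f(1) = 0 → root; f(2) = 2.
Linear factors from roots: (s - 1).
Complete factorization: f(s) = (s - 1)·(s³ + s² - s + 1).
Factor degrees with multiplicity: 1 + 3 = 4.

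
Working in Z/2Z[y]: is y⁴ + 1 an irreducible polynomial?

No

Write g(y) = y⁴ + 1.
Check for roots in Z/2Z: g(0) = 1; g(1) = 0 → root.
g(1) = 0, so (y − 1) divides g(y); g is reducible.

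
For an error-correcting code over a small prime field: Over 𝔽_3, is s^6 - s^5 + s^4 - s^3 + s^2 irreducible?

Write f(s) = s^6 - s^5 + s^4 - s^3 + s^2.
Check for roots in 𝔽_3: f(0) = 0 → root; f(1) = 1; f(2) = 2.
f(0) = 0, so (s) divides f(s); f is reducible.

No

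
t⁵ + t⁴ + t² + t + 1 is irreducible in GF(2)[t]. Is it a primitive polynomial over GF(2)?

Write f(t) = t⁵ + t⁴ + t² + t + 1.
|GF(2^5)^×| = 2^5 − 1 = 31. Prime factorization: 31 = 31.
f is primitive ⇔ t has order 31 in GF(2)[t]/(f), i.e. t^(31/q) ≠ 1 for each prime q | 31.
t^(1) mod f = t.
None equal 1, so t has full order 31; f is primitive.

Yes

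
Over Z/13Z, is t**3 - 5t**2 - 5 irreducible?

Write h(t) = t**3 - 5t**2 - 5.
Check each element of Z/13Z for a root: h(0)=8, h(1)=4, h(2)=9, h(3)=3, h(4)=5, h(5)=8, h(6)=5, h(7)=2, h(8)=5, h(9)=7, h(10)=1, h(11)=6, h(12)=2.
No roots. A degree-3 polynomial over a field with no linear factor is irreducible.

Yes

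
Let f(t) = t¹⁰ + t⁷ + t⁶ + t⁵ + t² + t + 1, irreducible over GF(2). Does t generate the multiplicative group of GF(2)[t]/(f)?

Yes

|GF(2^10)^×| = 2^10 − 1 = 1023. Prime factorization: 1023 = 3·11·31.
f is primitive ⇔ t has order 1023 in GF(2)[t]/(f), i.e. t^(1023/q) ≠ 1 for each prime q | 1023.
t^(341) mod f = t⁸ + t⁴ + t³ + t².
t^(93) mod f = t⁹ + t⁸ + t⁷ + t⁶ + t⁵ + t⁴ + t³ + 1.
t^(33) mod f = t⁹ + t⁸ + t⁶ + t⁵ + t⁴ + t³ + t² + 1.
None equal 1, so t has full order 1023; f is primitive.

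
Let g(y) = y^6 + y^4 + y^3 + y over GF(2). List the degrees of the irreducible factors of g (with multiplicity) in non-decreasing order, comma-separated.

Roots in GF(2): g(0) = 0 → root; g(1) = 0 → root.
Linear factors from roots: (y), (y + 1).
Complete factorization: g(y) = (y)·(y + 1)^3·(y^2 + y + 1).
Factor degrees with multiplicity: 1 + 1 + 1 + 1 + 2 = 6.

1, 1, 1, 1, 2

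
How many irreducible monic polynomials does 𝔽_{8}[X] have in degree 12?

5726600880

The number of monic irreducibles of degree 12 over GF(8) is (1/12)·Σ_{d∣12} μ(12/d) 8^d.
Divisors of 12: 1, 2, 3, 4, 6, 12; μ(12/d) for each: 0, 1, 0, -1, -1, 1.
Σ = 8^2 − 8^4 − 8^6 + 8^12 = 68719210560.
N = 68719210560/12 = 5726600880.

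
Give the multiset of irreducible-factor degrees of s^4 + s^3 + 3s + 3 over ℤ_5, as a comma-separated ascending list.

1, 1, 2

Write g(s) = s^4 + s^3 + 3s + 3.
Roots in ℤ_5: g(0) = 3; g(1) = 3; g(2) = 3; g(3) = 0 → root; g(4) = 0 → root.
Linear factors from roots: (s + 2), (s + 1).
Complete factorization: g(s) = (s + 1)·(s + 2)·(s^2 + 3s + 4).
Factor degrees with multiplicity: 1 + 1 + 2 = 4.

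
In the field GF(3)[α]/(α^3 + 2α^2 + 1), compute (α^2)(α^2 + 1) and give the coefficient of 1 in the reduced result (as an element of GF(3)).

Multiply in GF(3)[α]: (α^2)·(α^2 + 1) = α^4 + α^2.
Reduce using α^3 ≡ α^2 + 2 (mod α^3 + 2α^2 + 1).
Reduced: 2α^2 + 2α + 2.

2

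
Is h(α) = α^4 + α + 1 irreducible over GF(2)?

Check for roots in GF(2): h(0) = 1; h(1) = 1.
No roots, so no linear factors.
Monic irreducibles of degree 2 over GF(2): α^2 + α + 1.
None of them divide h (all give nonzero remainder).
No irreducible factor of degree ≤ 2 exists, so h is irreducible over GF(2).

Yes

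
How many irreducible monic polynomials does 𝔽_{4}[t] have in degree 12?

The number of monic irreducibles of degree 12 over GF(4) is (1/12)·Σ_{d∣12} μ(12/d) 4^d.
Divisors of 12: 1, 2, 3, 4, 6, 12; μ(12/d) for each: 0, 1, 0, -1, -1, 1.
Σ = 4^2 − 4^4 − 4^6 + 4^12 = 16772880.
N = 16772880/12 = 1397740.

1397740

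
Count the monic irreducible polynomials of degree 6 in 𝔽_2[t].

Gauss's count: N_{2}(6) = (1/6) Σ_{d|6} μ(6/d)·2^d.
Divisors of 6: 1, 2, 3, 6; μ(6/d) for each: 1, -1, -1, 1.
Σ = 2^1 − 2^2 − 2^3 + 2^6 = 54.
N = 54/6 = 9.

9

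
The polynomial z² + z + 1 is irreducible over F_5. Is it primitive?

No

Write f(z) = z² + z + 1.
|GF(5^2)^×| = 5^2 − 1 = 24. Prime factorization: 24 = 2^3·3.
f is primitive ⇔ z has order 24 in GF(5)[z]/(f), i.e. z^(24/q) ≠ 1 for each prime q | 24.
z^(12) mod f = 1
z^(8) mod f = 4z + 4.
Since z^(12) = 1, the order of z divides 12 < 24; not primitive.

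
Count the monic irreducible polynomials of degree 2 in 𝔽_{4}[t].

6

x^(4^2) − x is the product of all monic irreducibles of degree dividing 2; Möbius inversion gives N = (1/2) Σ μ(2/d)·4^d.
Divisors of 2: 1, 2; μ(2/d) for each: -1, 1.
Σ = − 4^1 + 4^2 = 12.
N = 12/2 = 6.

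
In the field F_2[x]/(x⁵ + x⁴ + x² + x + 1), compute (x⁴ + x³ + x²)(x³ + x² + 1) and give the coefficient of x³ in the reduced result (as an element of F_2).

Multiply in F_2[x]: (x⁴ + x³ + x²)·(x³ + x² + 1) = x⁷ + x³ + x².
Reduce using x⁵ ≡ x⁴ + x² + x + 1 (mod x⁵ + x⁴ + x² + x + 1).
Reduced: x³ + 1.

1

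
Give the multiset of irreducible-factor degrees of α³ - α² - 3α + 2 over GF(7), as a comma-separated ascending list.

1, 2

Write f(α) = α³ - α² - 3α + 2.
Linear factors from roots: (α - 2).
Complete factorization: f(α) = (α - 2)·(α² + α - 1).
Factor degrees with multiplicity: 1 + 2 = 3.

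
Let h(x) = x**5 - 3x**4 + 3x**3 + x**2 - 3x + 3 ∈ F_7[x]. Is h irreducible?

No

Check for roots in F_7: h(0) = 3; h(1) = 2; h(2) = 2; h(3) = 0 → root; h(4) = 0 → root; h(5) = 0 → root; h(6) = 0 → root.
h(3) = 0, so (x − 3) divides h(x); h is reducible.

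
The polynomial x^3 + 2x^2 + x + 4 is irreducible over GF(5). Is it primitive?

No

Write f(x) = x^3 + 2x^2 + x + 4.
|GF(5^3)^×| = 5^3 − 1 = 124. Prime factorization: 124 = 2^2·31.
f is primitive ⇔ x has order 124 in GF(5)[x]/(f), i.e. x^(124/q) ≠ 1 for each prime q | 124.
x^(62) mod f = 1
x^(4) mod f = 3x^2 + 3x + 3.
Since x^(62) = 1, the order of x divides 62 < 124; not primitive.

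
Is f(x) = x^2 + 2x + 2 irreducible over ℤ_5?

No

Check for roots in ℤ_5: f(0) = 2; f(1) = 0 → root; f(2) = 0 → root; f(3) = 2; f(4) = 1.
f(1) = 0, so (x − 1) divides f(x); f is reducible.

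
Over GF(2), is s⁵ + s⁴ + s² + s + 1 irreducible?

Yes

Write P(s) = s⁵ + s⁴ + s² + s + 1.
Check for roots in GF(2): P(0) = 1; P(1) = 1.
No roots, so no linear factors.
Monic irreducibles of degree 2 over GF(2): s² + s + 1.
None of them divide P (all give nonzero remainder).
No irreducible factor of degree ≤ 2 exists, so P is irreducible over GF(2).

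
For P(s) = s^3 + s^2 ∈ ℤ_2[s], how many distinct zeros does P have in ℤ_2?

Evaluate at each of the 2 elements of ℤ_2:
P(0) = 0 → root; P(1) = 0 → root.
Roots: {0, 1}.

2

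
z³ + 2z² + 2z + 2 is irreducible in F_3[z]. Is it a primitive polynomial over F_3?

Write f(z) = z³ + 2z² + 2z + 2.
|GF(3^3)^×| = 3^3 − 1 = 26. Prime factorization: 26 = 2·13.
f is primitive ⇔ z has order 26 in GF(3)[z]/(f), i.e. z^(26/q) ≠ 1 for each prime q | 26.
z^(13) mod f = 1
z^(2) mod f = z².
Since z^(13) = 1, the order of z divides 13 < 26; not primitive.

No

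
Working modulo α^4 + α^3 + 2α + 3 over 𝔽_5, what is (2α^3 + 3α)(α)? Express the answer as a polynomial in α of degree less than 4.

Multiply in 𝔽_5[α]: (2α^3 + 3α)·(α) = 2α^4 + 3α^2.
Reduce using α^4 ≡ 4α^3 + 3α + 2 (mod α^4 + α^3 + 2α + 3).
Reduced: 3α^3 + 3α^2 + α + 4.

3α^3 + 3α^2 + α + 4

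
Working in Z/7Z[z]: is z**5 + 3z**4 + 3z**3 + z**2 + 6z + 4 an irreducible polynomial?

Yes

Write g(z) = z**5 + 3z**4 + 3z**3 + z**2 + 6z + 4.
Check for roots in Z/7Z: g(0) = 4; g(1) = 4; g(2) = 5; g(3) = 3; g(4) = 5; g(5) = 2; g(6) = 5.
No roots, so no linear factors.
Degree-2 irreducible divisors: test the 21 monic irreducibles of degree 2 over GF(7).
None of them divide g (all give nonzero remainder).
No irreducible factor of degree ≤ 2 exists, so g is irreducible over GF(7).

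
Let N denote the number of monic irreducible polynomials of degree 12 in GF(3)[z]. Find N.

44220

By the necklace-counting formula, N_3(12) = (1/12) Σ_{d|12} μ(12/d)·3^d.
Divisors of 12: 1, 2, 3, 4, 6, 12; μ(12/d) for each: 0, 1, 0, -1, -1, 1.
Σ = 3^2 − 3^4 − 3^6 + 3^12 = 530640.
N = 530640/12 = 44220.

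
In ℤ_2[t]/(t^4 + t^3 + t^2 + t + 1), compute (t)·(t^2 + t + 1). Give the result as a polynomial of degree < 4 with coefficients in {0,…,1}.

Multiply in ℤ_2[t]: (t)·(t^2 + t + 1) = t^3 + t^2 + t.
Reduced: t^3 + t^2 + t.

t^3 + t^2 + t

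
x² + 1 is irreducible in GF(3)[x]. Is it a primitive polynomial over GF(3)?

No

Write f(x) = x² + 1.
|GF(3^2)^×| = 3^2 − 1 = 8. Prime factorization: 8 = 2^3.
f is primitive ⇔ x has order 8 in GF(3)[x]/(f), i.e. x^(8/q) ≠ 1 for each prime q | 8.
x^(4) mod f = 1
Since x^(4) = 1, the order of x divides 4 < 8; not primitive.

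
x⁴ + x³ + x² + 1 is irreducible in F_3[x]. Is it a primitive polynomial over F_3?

No

Write f(x) = x⁴ + x³ + x² + 1.
|GF(3^4)^×| = 3^4 − 1 = 80. Prime factorization: 80 = 2^4·5.
f is primitive ⇔ x has order 80 in GF(3)[x]/(f), i.e. x^(80/q) ≠ 1 for each prime q | 80.
x^(40) mod f = 1
x^(16) mod f = 2x³ + x² + x.
Since x^(40) = 1, the order of x divides 40 < 80; not primitive.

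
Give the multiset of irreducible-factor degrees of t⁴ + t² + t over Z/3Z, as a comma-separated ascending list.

1, 1, 2

Write g(t) = t⁴ + t² + t.
Roots in Z/3Z: g(0) = 0 → root; g(1) = 0 → root; g(2) = 1.
Linear factors from roots: (t), (t + 2).
Complete factorization: g(t) = (t)·(t + 2)·(t² + t + 2).
Factor degrees with multiplicity: 1 + 1 + 2 = 4.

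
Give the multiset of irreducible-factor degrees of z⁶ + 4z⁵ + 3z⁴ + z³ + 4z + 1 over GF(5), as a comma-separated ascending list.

6

Write g(z) = z⁶ + 4z⁵ + 3z⁴ + z³ + 4z + 1.
Roots in GF(5): g(0) = 1; g(1) = 4; g(2) = 2; g(3) = 4; g(4) = 1.
Complete factorization: g(z) = (z⁶ + 4z⁵ + 3z⁴ + z³ + 4z + 1).
Factor degrees with multiplicity: 6 = 6.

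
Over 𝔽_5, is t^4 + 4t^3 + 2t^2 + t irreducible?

No

Write g(t) = t^4 + 4t^3 + 2t^2 + t.
Check for roots in 𝔽_5: g(0) = 0 → root; g(1) = 3; g(2) = 3; g(3) = 0 → root; g(4) = 3.
g(0) = 0, so (t) divides g(t); g is reducible.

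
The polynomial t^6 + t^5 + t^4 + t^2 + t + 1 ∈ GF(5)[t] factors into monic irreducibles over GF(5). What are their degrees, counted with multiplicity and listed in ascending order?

Write g(t) = t^6 + t^5 + t^4 + t^2 + t + 1.
Roots in GF(5): g(0) = 1; g(1) = 1; g(2) = 4; g(3) = 1; g(4) = 2.
Complete factorization: g(t) = (t^2 + 2)·(t^2 + 3)·(t^2 + t + 1).
Factor degrees with multiplicity: 2 + 2 + 2 = 6.

2, 2, 2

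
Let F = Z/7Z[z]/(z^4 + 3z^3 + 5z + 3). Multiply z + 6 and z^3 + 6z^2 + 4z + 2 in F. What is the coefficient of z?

Multiply in Z/7Z[z]: (z + 6)·(z^3 + 6z^2 + 4z + 2) = z^4 + 5z^3 + 5z^2 + 5z + 5.
Reduce using z^4 ≡ 4z^3 + 2z + 4 (mod z^4 + 3z^3 + 5z + 3).
Reduced: 2z^3 + 5z^2 + 2.

0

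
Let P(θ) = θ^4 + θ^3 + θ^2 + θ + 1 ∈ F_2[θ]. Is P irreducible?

Check for roots in F_2: P(0) = 1; P(1) = 1.
No roots, so no linear factors.
Monic irreducibles of degree 2 over GF(2): θ^2 + θ + 1.
None of them divide P (all give nonzero remainder).
No irreducible factor of degree ≤ 2 exists, so P is irreducible over GF(2).

Yes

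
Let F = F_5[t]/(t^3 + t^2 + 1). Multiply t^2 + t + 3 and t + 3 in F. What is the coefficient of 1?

3

Multiply in F_5[t]: (t^2 + t + 3)·(t + 3) = t^3 + 4t^2 + t + 4.
Reduce using t^3 ≡ 4t^2 + 4 (mod t^3 + t^2 + 1).
Reduced: 3t^2 + t + 3.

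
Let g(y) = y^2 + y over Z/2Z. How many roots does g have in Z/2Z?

2

Evaluate at each of the 2 elements of Z/2Z:
g(0) = 0 → root; g(1) = 0 → root.
Roots: {0, 1}.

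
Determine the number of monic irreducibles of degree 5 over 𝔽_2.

Gauss's count: N_{2}(5) = (1/5) Σ_{d|5} μ(5/d)·2^d.
Divisors of 5: 1, 5; μ(5/d) for each: -1, 1.
Σ = − 2^1 + 2^5 = 30.
N = 30/5 = 6.

6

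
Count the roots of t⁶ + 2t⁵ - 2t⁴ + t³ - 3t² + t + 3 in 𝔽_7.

0

Write g(t) = t⁶ + 2t⁵ - 2t⁴ + t³ - 3t² + t + 3.
Evaluate at each of the 7 elements of 𝔽_7:
g(0) = 3; g(1) = 3; g(2) = 6; g(3) = 2; g(4) = 6; g(5) = 5; g(6) = 2.
No element is a root.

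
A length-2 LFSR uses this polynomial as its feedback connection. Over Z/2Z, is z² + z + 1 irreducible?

Write f(z) = z² + z + 1.
Check for roots in Z/2Z: f(0) = 1; f(1) = 1.
No roots. A degree-2 polynomial over a field with no linear factor is irreducible.

Yes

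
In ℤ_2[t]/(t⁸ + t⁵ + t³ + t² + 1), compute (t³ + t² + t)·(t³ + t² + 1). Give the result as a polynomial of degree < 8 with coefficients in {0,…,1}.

t^6 + t^2 + t

Multiply in ℤ_2[t]: (t³ + t² + t)·(t³ + t² + 1) = t⁶ + t² + t.
Reduced: t⁶ + t² + t.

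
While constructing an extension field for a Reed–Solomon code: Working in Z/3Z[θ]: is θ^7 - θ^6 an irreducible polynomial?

No

Write m(θ) = θ^7 - θ^6.
Check for roots in Z/3Z: m(0) = 0 → root; m(1) = 0 → root; m(2) = 1.
m(0) = 0, so (θ) divides m(θ); m is reducible.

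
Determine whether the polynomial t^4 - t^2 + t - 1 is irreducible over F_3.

No

Write m(t) = t^4 - t^2 + t - 1.
Check for roots in F_3: m(0) = 2; m(1) = 0 → root; m(2) = 1.
m(1) = 0, so (t − 1) divides m(t); m is reducible.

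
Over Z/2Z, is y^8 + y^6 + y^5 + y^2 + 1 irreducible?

Write P(y) = y^8 + y^6 + y^5 + y^2 + 1.
Check for roots in Z/2Z: P(0) = 1; P(1) = 1.
No roots, so no linear factors.
Monic irreducibles of degree 2 over GF(2): y^2 + y + 1.
None of them divide P (all give nonzero remainder).
Monic irreducibles of degree 3 over GF(2): y^3 + y + 1, y^3 + y^2 + 1.
None of them divide P (all give nonzero remainder).
Monic irreducibles of degree 4 over GF(2): y^4 + y + 1, y^4 + y^3 + 1, y^4 + y^3 + y^2 + y + 1.
None of them divide P (all give nonzero remainder).
No irreducible factor of degree ≤ 4 exists, so P is irreducible over GF(2).

Yes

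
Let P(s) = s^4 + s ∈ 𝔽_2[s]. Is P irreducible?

Check for roots in 𝔽_2: P(0) = 0 → root; P(1) = 0 → root.
P(0) = 0, so (s) divides P(s); P is reducible.

No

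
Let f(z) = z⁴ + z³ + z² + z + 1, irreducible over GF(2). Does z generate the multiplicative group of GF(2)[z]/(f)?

|GF(2^4)^×| = 2^4 − 1 = 15. Prime factorization: 15 = 3·5.
f is primitive ⇔ z has order 15 in GF(2)[z]/(f), i.e. z^(15/q) ≠ 1 for each prime q | 15.
z^(5) mod f = 1
z^(3) mod f = z³.
Since z^(5) = 1, the order of z divides 5 < 15; not primitive.

No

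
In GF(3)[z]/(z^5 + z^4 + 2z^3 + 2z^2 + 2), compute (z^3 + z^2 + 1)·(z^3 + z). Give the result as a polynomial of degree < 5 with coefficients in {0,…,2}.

Multiply in GF(3)[z]: (z^3 + z^2 + 1)·(z^3 + z) = z^6 + z^5 + z^4 + 2z^3 + z.
Reduce using z^5 ≡ 2z^4 + z^3 + z^2 + 1 (mod z^5 + z^4 + 2z^3 + 2z^2 + 2).
Reduced: 2z^4 + 2z.

2z^4 + 2z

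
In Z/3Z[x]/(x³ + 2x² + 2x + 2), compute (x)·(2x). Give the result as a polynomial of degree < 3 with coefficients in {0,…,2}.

2x^2

Multiply in Z/3Z[x]: (x)·(2x) = 2x².
Reduced: 2x².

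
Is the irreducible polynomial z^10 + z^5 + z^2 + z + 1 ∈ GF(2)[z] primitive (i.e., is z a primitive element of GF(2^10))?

Write f(z) = z^10 + z^5 + z^2 + z + 1.
|GF(2^10)^×| = 2^10 − 1 = 1023. Prime factorization: 1023 = 3·11·31.
f is primitive ⇔ z has order 1023 in GF(2)[z]/(f), i.e. z^(1023/q) ≠ 1 for each prime q | 1023.
z^(341) mod f = z^5 + z.
z^(93) mod f = z^9 + z^8.
z^(33) mod f = z^9 + z^8 + z^6 + z^5 + z^4 + z + 1.
None equal 1, so z has full order 1023; f is primitive.

Yes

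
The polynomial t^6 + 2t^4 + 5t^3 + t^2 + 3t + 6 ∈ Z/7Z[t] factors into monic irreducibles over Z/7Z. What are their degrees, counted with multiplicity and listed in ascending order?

Write g(t) = t^6 + 2t^4 + 5t^3 + t^2 + 3t + 6.
Linear factors from roots: (t + 4).
Complete factorization: g(t) = (t + 4)·(t^2 + 6t + 6)·(t^3 + 4t^2 + 2t + 2).
Factor degrees with multiplicity: 1 + 2 + 3 = 6.

1, 2, 3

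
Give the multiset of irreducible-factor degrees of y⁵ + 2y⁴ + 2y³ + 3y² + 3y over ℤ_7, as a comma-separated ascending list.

Write h(y) = y⁵ + 2y⁴ + 2y³ + 3y² + 3y.
Linear factors from roots: (y), (y - 2).
Complete factorization: h(y) = (y)·(y - 2)·(y³ - 3y² + 3y + 2).
Factor degrees with multiplicity: 1 + 1 + 3 = 5.

1, 1, 3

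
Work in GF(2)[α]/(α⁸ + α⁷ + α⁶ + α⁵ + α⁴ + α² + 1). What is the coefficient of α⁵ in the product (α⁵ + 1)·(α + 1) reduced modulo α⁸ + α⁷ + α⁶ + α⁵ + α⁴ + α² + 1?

1

Multiply in GF(2)[α]: (α⁵ + 1)·(α + 1) = α⁶ + α⁵ + α + 1.
Reduced: α⁶ + α⁵ + α + 1.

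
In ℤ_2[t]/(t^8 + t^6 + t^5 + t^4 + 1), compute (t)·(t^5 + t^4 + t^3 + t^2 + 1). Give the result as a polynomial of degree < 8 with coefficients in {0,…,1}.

t^6 + t^5 + t^4 + t^3 + t

Multiply in ℤ_2[t]: (t)·(t^5 + t^4 + t^3 + t^2 + 1) = t^6 + t^5 + t^4 + t^3 + t.
Reduced: t^6 + t^5 + t^4 + t^3 + t.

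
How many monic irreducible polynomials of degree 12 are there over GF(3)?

44220

x^(3^12) − x is the product of all monic irreducibles of degree dividing 12; Möbius inversion gives N = (1/12) Σ μ(12/d)·3^d.
Divisors of 12: 1, 2, 3, 4, 6, 12; μ(12/d) for each: 0, 1, 0, -1, -1, 1.
Σ = 3^2 − 3^4 − 3^6 + 3^12 = 530640.
N = 530640/12 = 44220.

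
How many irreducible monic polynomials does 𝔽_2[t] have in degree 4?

3

The number of monic irreducibles of degree 4 over GF(2) is (1/4)·Σ_{d∣4} μ(4/d) 2^d.
Divisors of 4: 1, 2, 4; μ(4/d) for each: 0, -1, 1.
Σ = − 2^2 + 2^4 = 12.
N = 12/4 = 3.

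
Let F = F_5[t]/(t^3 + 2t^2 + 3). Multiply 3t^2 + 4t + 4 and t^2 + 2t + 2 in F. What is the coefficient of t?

Multiply in F_5[t]: (3t^2 + 4t + 4)·(t^2 + 2t + 2) = 3t^4 + 3t^2 + t + 3.
Reduce using t^3 ≡ 3t^2 + 2 (mod t^3 + 2t^2 + 3).
Reduced: 2t + 1.

2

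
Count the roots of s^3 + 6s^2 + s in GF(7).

3

Write g(s) = s^3 + 6s^2 + s.
Evaluate at each of the 7 elements of GF(7):
g(0) = 0 → root; g(1) = 1; g(2) = 6; g(3) = 0 → root; g(4) = 3; g(5) = 0 → root; g(6) = 4.
Roots: {0, 3, 5}.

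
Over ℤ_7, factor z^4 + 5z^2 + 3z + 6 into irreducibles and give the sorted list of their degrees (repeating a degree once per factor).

4

Write h(z) = z^4 + 5z^2 + 3z + 6.
Complete factorization: h(z) = (z^4 + 5z^2 + 3z + 6).
Factor degrees with multiplicity: 4 = 4.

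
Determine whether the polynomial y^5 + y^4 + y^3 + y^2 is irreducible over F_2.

No

Write g(y) = y^5 + y^4 + y^3 + y^2.
Check for roots in F_2: g(0) = 0 → root; g(1) = 0 → root.
g(0) = 0, so (y) divides g(y); g is reducible.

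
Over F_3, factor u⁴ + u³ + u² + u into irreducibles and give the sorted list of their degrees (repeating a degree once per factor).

Write g(u) = u⁴ + u³ + u² + u.
Roots in F_3: g(0) = 0 → root; g(1) = 1; g(2) = 0 → root.
Linear factors from roots: (u), (u + 1).
Complete factorization: g(u) = (u)·(u + 1)·(u² + 1).
Factor degrees with multiplicity: 1 + 1 + 2 = 4.

1, 1, 2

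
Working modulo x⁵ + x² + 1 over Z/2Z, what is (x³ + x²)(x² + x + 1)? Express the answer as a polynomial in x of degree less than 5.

1

Multiply in Z/2Z[x]: (x³ + x²)·(x² + x + 1) = x⁵ + x².
Reduce using x⁵ ≡ x² + 1 (mod x⁵ + x² + 1).
Reduced: 1.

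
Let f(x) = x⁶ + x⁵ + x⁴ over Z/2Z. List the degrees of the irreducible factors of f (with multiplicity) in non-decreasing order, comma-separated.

Roots in Z/2Z: f(0) = 0 → root; f(1) = 1.
Linear factors from roots: (x).
Complete factorization: f(x) = (x)^4·(x² + x + 1).
Factor degrees with multiplicity: 1 + 1 + 1 + 1 + 2 = 6.

1, 1, 1, 1, 2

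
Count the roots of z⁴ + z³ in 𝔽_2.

Write g(z) = z⁴ + z³.
Evaluate at each of the 2 elements of 𝔽_2:
g(0) = 0 → root; g(1) = 0 → root.
Roots: {0, 1}.

2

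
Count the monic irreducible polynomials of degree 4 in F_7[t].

Gauss's count: N_{7}(4) = (1/4) Σ_{d|4} μ(4/d)·7^d.
Divisors of 4: 1, 2, 4; μ(4/d) for each: 0, -1, 1.
Σ = − 7^2 + 7^4 = 2352.
N = 2352/4 = 588.

588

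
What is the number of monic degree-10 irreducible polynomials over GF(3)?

By the necklace-counting formula, N_3(10) = (1/10) Σ_{d|10} μ(10/d)·3^d.
Divisors of 10: 1, 2, 5, 10; μ(10/d) for each: 1, -1, -1, 1.
Σ = 3^1 − 3^2 − 3^5 + 3^10 = 58800.
N = 58800/10 = 5880.

5880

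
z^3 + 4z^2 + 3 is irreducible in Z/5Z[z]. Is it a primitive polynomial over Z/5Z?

Write f(z) = z^3 + 4z^2 + 3.
|GF(5^3)^×| = 5^3 − 1 = 124. Prime factorization: 124 = 2^2·31.
f is primitive ⇔ z has order 124 in GF(5)[z]/(f), i.e. z^(124/q) ≠ 1 for each prime q | 124.
z^(62) mod f = 4.
z^(4) mod f = z^2 + 2z + 2.
None equal 1, so z has full order 124; f is primitive.

Yes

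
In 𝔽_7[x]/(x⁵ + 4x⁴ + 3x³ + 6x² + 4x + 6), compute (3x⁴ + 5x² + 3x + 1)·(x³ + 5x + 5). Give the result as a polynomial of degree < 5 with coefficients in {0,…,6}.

Multiply in 𝔽_7[x]: (3x⁴ + 5x² + 3x + 1)·(x³ + 5x + 5) = 3x⁷ + 6x⁵ + 4x⁴ + 5x³ + 5x² + 6x + 5.
Reduce using x⁵ ≡ 3x⁴ + 4x³ + x² + 3x + 1 (mod x⁵ + 4x⁴ + 3x³ + 6x² + 4x + 6).
Reduced: 3x⁴ + 3x² + 3x + 1.

3x^4 + 3x^2 + 3x + 1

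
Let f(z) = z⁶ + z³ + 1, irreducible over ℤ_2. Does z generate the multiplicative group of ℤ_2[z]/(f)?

No

|GF(2^6)^×| = 2^6 − 1 = 63. Prime factorization: 63 = 3^2·7.
f is primitive ⇔ z has order 63 in GF(2)[z]/(f), i.e. z^(63/q) ≠ 1 for each prime q | 63.
z^(21) mod f = z³.
z^(9) mod f = 1
Since z^(9) = 1, the order of z divides 9 < 63; not primitive.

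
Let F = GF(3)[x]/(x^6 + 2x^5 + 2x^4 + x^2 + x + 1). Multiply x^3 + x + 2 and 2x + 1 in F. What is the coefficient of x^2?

2

Multiply in GF(3)[x]: (x^3 + x + 2)·(2x + 1) = 2x^4 + x^3 + 2x^2 + 2x + 2.
Reduced: 2x^4 + x^3 + 2x^2 + 2x + 2.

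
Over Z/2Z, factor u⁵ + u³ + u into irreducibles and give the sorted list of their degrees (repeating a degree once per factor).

Write h(u) = u⁵ + u³ + u.
Roots in Z/2Z: h(0) = 0 → root; h(1) = 1.
Linear factors from roots: (u).
Complete factorization: h(u) = (u)·(u² + u + 1)^2.
Factor degrees with multiplicity: 1 + 2 + 2 = 5.

1, 2, 2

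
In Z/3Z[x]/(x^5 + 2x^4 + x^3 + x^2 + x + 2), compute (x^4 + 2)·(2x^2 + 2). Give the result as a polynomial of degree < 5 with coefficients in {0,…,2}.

2x^4 + 2x^3

Multiply in Z/3Z[x]: (x^4 + 2)·(2x^2 + 2) = 2x^6 + 2x^4 + x^2 + 1.
Reduce using x^5 ≡ x^4 + 2x^3 + 2x^2 + 2x + 1 (mod x^5 + 2x^4 + x^3 + x^2 + x + 2).
Reduced: 2x^4 + 2x^3.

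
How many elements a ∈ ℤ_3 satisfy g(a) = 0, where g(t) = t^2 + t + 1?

1

Evaluate at each of the 3 elements of ℤ_3:
g(0) = 1; g(1) = 0 → root; g(2) = 1.
Roots: {1}.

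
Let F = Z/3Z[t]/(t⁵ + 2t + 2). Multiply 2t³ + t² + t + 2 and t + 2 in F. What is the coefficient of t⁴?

2

Multiply in Z/3Z[t]: (2t³ + t² + t + 2)·(t + 2) = 2t⁴ + 2t³ + t + 1.
Reduced: 2t⁴ + 2t³ + t + 1.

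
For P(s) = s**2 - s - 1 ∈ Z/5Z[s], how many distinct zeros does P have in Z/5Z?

1

Evaluate at each of the 5 elements of Z/5Z:
P(0) = 4; P(1) = 4; P(2) = 1; P(3) = 0 → root; P(4) = 1.
Roots: {3}.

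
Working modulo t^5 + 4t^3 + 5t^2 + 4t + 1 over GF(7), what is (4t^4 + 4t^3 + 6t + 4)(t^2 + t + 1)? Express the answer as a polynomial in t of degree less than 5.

6t^4 + 3t^2 + 2t + 3

Multiply in GF(7)[t]: (4t^4 + 4t^3 + 6t + 4)·(t^2 + t + 1) = 4t^6 + t^5 + t^4 + 3t^3 + 3t^2 + 3t + 4.
Reduce using t^5 ≡ 3t^3 + 2t^2 + 3t + 6 (mod t^5 + 4t^3 + 5t^2 + 4t + 1).
Reduced: 6t^4 + 3t^2 + 2t + 3.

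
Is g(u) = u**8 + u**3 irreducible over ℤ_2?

No

Check for roots in ℤ_2: g(0) = 0 → root; g(1) = 0 → root.
g(0) = 0, so (u) divides g(u); g is reducible.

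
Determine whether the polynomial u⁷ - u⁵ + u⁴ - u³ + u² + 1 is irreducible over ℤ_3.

Yes

Write f(u) = u⁷ - u⁵ + u⁴ - u³ + u² + 1.
Check for roots in ℤ_3: f(0) = 1; f(1) = 2; f(2) = 1.
No roots, so no linear factors.
Monic irreducibles of degree 2 over GF(3): u² + 1, u² + u - 1, u² - u - 1.
None of them divide f (all give nonzero remainder).
Degree-3 irreducible divisors: test the 8 monic irreducibles of degree 3 over GF(3).
None of them divide f (all give nonzero remainder).
No irreducible factor of degree ≤ 3 exists, so f is irreducible over GF(3).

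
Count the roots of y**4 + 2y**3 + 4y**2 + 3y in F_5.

Write P(y) = y**4 + 2y**3 + 4y**2 + 3y.
Evaluate at each of the 5 elements of F_5:
P(0) = 0 → root; P(1) = 0 → root; P(2) = 4; P(3) = 0 → root; P(4) = 0 → root.
Roots: {0, 1, 3, 4}.

4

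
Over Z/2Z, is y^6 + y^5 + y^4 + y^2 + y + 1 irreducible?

No

Write P(y) = y^6 + y^5 + y^4 + y^2 + y + 1.
Check for roots in Z/2Z: P(0) = 1; P(1) = 0 → root.
P(1) = 0, so (y − 1) divides P(y); P is reducible.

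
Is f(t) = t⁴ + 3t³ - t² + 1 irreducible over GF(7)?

No

Check for roots in GF(7): f(0) = 1; f(1) = 4; f(2) = 2; f(3) = 0 → root; f(4) = 6; f(5) = 3; f(6) = 5.
f(3) = 0, so (t − 3) divides f(t); f is reducible.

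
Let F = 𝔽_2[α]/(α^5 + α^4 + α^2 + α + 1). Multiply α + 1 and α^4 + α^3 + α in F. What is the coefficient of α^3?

1

Multiply in 𝔽_2[α]: (α + 1)·(α^4 + α^3 + α) = α^5 + α^3 + α^2 + α.
Reduce using α^5 ≡ α^4 + α^2 + α + 1 (mod α^5 + α^4 + α^2 + α + 1).
Reduced: α^4 + α^3 + 1.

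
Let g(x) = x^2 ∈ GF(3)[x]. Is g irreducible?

No

Check for roots in GF(3): g(0) = 0 → root; g(1) = 1; g(2) = 1.
g(0) = 0, so (x) divides g(x); g is reducible.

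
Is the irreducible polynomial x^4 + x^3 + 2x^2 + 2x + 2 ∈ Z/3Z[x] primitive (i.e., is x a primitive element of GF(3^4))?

Yes

Write f(x) = x^4 + x^3 + 2x^2 + 2x + 2.
|GF(3^4)^×| = 3^4 − 1 = 80. Prime factorization: 80 = 2^4·5.
f is primitive ⇔ x has order 80 in GF(3)[x]/(f), i.e. x^(80/q) ≠ 1 for each prime q | 80.
x^(40) mod f = 2.
x^(16) mod f = x^2 + x.
None equal 1, so x has full order 80; f is primitive.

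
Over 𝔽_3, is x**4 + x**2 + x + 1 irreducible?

Write g(x) = x**4 + x**2 + x + 1.
Check for roots in 𝔽_3: g(0) = 1; g(1) = 1; g(2) = 2.
No roots, so no linear factors.
Monic irreducibles of degree 2 over GF(3): x**2 + 1, x**2 + x + 2, x**2 + 2x + 2.
None of them divide g (all give nonzero remainder).
No irreducible factor of degree ≤ 2 exists, so g is irreducible over GF(3).

Yes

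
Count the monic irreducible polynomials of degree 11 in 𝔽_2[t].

186

x^(2^11) − x is the product of all monic irreducibles of degree dividing 11; Möbius inversion gives N = (1/11) Σ μ(11/d)·2^d.
Divisors of 11: 1, 11; μ(11/d) for each: -1, 1.
Σ = − 2^1 + 2^11 = 2046.
N = 2046/11 = 186.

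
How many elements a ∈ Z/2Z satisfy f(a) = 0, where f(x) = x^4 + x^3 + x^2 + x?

Evaluate at each of the 2 elements of Z/2Z:
f(0) = 0 → root; f(1) = 0 → root.
Roots: {0, 1}.

2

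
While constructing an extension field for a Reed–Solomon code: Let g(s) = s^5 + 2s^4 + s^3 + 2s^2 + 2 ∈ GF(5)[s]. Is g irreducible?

Check for roots in GF(5): g(0) = 2; g(1) = 3; g(2) = 2; g(3) = 2; g(4) = 4.
No roots, so no linear factors.
Degree-2 irreducible divisors: test the 10 monic irreducibles of degree 2 over GF(5).
None of them divide g (all give nonzero remainder).
No irreducible factor of degree ≤ 2 exists, so g is irreducible over GF(5).

Yes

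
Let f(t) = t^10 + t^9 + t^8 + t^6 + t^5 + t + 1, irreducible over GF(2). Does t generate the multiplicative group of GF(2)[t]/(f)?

|GF(2^10)^×| = 2^10 − 1 = 1023. Prime factorization: 1023 = 3·11·31.
f is primitive ⇔ t has order 1023 in GF(2)[t]/(f), i.e. t^(1023/q) ≠ 1 for each prime q | 1023.
t^(341) mod f = t^6 + t^5 + t^3 + 1.
t^(93) mod f = t^9 + t^8 + t^6 + t^4 + t^3 + t^2.
t^(33) mod f = t^2 + t.
None equal 1, so t has full order 1023; f is primitive.

Yes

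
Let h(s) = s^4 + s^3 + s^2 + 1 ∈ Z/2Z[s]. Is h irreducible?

No

Check for roots in Z/2Z: h(0) = 1; h(1) = 0 → root.
h(1) = 0, so (s − 1) divides h(s); h is reducible.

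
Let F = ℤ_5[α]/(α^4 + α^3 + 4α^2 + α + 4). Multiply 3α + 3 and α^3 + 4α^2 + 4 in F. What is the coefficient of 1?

Multiply in ℤ_5[α]: (3α + 3)·(α^3 + 4α^2 + 4) = 3α^4 + 2α^2 + 2α + 2.
Reduce using α^4 ≡ 4α^3 + α^2 + 4α + 1 (mod α^4 + α^3 + 4α^2 + α + 4).
Reduced: 2α^3 + 4α.

0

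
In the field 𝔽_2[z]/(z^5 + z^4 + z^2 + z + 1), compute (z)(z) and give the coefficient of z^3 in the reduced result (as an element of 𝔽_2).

0

Multiply in 𝔽_2[z]: (z)·(z) = z^2.
Reduced: z^2.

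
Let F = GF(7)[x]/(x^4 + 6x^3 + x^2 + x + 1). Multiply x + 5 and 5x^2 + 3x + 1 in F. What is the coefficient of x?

Multiply in GF(7)[x]: (x + 5)·(5x^2 + 3x + 1) = 5x^3 + 2x + 5.
Reduced: 5x^3 + 2x + 5.

2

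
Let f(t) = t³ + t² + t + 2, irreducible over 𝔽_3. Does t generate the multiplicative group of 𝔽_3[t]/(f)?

No

|GF(3^3)^×| = 3^3 − 1 = 26. Prime factorization: 26 = 2·13.
f is primitive ⇔ t has order 26 in GF(3)[t]/(f), i.e. t^(26/q) ≠ 1 for each prime q | 26.
t^(13) mod f = 1
t^(2) mod f = t².
Since t^(13) = 1, the order of t divides 13 < 26; not primitive.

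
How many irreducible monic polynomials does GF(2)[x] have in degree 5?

Gauss's count: N_{2}(5) = (1/5) Σ_{d|5} μ(5/d)·2^d.
Divisors of 5: 1, 5; μ(5/d) for each: -1, 1.
Σ = − 2^1 + 2^5 = 30.
N = 30/5 = 6.

6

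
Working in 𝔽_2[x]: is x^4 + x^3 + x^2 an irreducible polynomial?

Write m(x) = x^4 + x^3 + x^2.
Check for roots in 𝔽_2: m(0) = 0 → root; m(1) = 1.
m(0) = 0, so (x) divides m(x); m is reducible.

No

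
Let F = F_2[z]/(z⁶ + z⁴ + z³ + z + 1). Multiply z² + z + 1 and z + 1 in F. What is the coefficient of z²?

0

Multiply in F_2[z]: (z² + z + 1)·(z + 1) = z³ + 1.
Reduced: z³ + 1.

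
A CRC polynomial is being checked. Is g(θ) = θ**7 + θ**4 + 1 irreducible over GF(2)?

Yes

Check for roots in GF(2): g(0) = 1; g(1) = 1.
No roots, so no linear factors.
Monic irreducibles of degree 2 over GF(2): θ**2 + θ + 1.
None of them divide g (all give nonzero remainder).
Monic irreducibles of degree 3 over GF(2): θ**3 + θ + 1, θ**3 + θ**2 + 1.
None of them divide g (all give nonzero remainder).
No irreducible factor of degree ≤ 3 exists, so g is irreducible over GF(2).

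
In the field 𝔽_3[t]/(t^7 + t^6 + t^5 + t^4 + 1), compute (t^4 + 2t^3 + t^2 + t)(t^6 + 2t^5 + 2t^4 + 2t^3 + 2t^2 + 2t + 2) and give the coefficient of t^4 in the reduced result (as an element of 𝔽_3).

2

Multiply in 𝔽_3[t]: (t^4 + 2t^3 + t^2 + t)·(t^6 + 2t^5 + 2t^4 + 2t^3 + 2t^2 + 2t + 2) = t^10 + t^9 + t^8 + t^6 + t^5 + t^4 + 2t^3 + t^2 + 2t.
Reduce using t^7 ≡ 2t^6 + 2t^5 + 2t^4 + 2 (mod t^7 + t^6 + t^5 + t^4 + 1).
Reduced: 2t^6 + 2t^5 + 2t^4 + t^3 + t^2 + 2t + 1.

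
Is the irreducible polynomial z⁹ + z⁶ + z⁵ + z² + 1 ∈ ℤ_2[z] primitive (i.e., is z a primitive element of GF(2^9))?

Write f(z) = z⁹ + z⁶ + z⁵ + z² + 1.
|GF(2^9)^×| = 2^9 − 1 = 511. Prime factorization: 511 = 7·73.
f is primitive ⇔ z has order 511 in GF(2)[z]/(f), i.e. z^(511/q) ≠ 1 for each prime q | 511.
z^(73) mod f = 1
z^(7) mod f = z⁷.
Since z^(73) = 1, the order of z divides 73 < 511; not primitive.

No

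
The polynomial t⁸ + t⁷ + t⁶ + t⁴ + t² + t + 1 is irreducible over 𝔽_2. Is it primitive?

No

Write f(t) = t⁸ + t⁷ + t⁶ + t⁴ + t² + t + 1.
|GF(2^8)^×| = 2^8 − 1 = 255. Prime factorization: 255 = 3·5·17.
f is primitive ⇔ t has order 255 in GF(2)[t]/(f), i.e. t^(255/q) ≠ 1 for each prime q | 255.
t^(85) mod f = 1
t^(51) mod f = 1
t^(15) mod f = t⁷ + t⁴ + t³ + t² + t.
Since t^(85) = 1, the order of t divides 85 < 255; not primitive.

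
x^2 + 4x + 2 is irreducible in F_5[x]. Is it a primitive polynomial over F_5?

Write f(x) = x^2 + 4x + 2.
|GF(5^2)^×| = 5^2 − 1 = 24. Prime factorization: 24 = 2^3·3.
f is primitive ⇔ x has order 24 in GF(5)[x]/(f), i.e. x^(24/q) ≠ 1 for each prime q | 24.
x^(12) mod f = 4.
x^(8) mod f = 2x + 1.
None equal 1, so x has full order 24; f is primitive.

Yes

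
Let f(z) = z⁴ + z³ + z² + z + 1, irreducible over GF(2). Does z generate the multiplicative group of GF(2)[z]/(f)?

|GF(2^4)^×| = 2^4 − 1 = 15. Prime factorization: 15 = 3·5.
f is primitive ⇔ z has order 15 in GF(2)[z]/(f), i.e. z^(15/q) ≠ 1 for each prime q | 15.
z^(5) mod f = 1
z^(3) mod f = z³.
Since z^(5) = 1, the order of z divides 5 < 15; not primitive.

No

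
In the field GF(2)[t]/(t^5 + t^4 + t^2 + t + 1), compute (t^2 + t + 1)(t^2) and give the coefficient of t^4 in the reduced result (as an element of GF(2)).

Multiply in GF(2)[t]: (t^2 + t + 1)·(t^2) = t^4 + t^3 + t^2.
Reduced: t^4 + t^3 + t^2.

1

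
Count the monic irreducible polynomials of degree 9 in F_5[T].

x^(5^9) − x is the product of all monic irreducibles of degree dividing 9; Möbius inversion gives N = (1/9) Σ μ(9/d)·5^d.
Divisors of 9: 1, 3, 9; μ(9/d) for each: 0, -1, 1.
Σ = − 5^3 + 5^9 = 1953000.
N = 1953000/9 = 217000.

217000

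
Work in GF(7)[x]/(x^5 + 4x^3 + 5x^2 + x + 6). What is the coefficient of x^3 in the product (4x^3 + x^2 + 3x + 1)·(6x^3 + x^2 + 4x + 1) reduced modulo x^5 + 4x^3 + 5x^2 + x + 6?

Multiply in GF(7)[x]: (4x^3 + x^2 + 3x + 1)·(6x^3 + x^2 + 4x + 1) = 3x^6 + 3x^5 + 3x^3 + 1.
Reduce using x^5 ≡ 3x^3 + 2x^2 + 6x + 1 (mod x^5 + 4x^3 + 5x^2 + x + 6).
Reduced: 2x^4 + 4x^3 + 3x^2 + 4.

4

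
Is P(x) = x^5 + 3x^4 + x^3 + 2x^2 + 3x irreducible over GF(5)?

Check for roots in GF(5): P(0) = 0 → root; P(1) = 0 → root; P(2) = 2; P(3) = 0 → root; P(4) = 0 → root.
P(0) = 0, so (x) divides P(x); P is reducible.

No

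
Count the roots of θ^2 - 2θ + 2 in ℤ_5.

2

Write f(θ) = θ^2 - 2θ + 2.
Evaluate at each of the 5 elements of ℤ_5:
f(0) = 2; f(1) = 1; f(2) = 2; f(3) = 0 → root; f(4) = 0 → root.
Roots: {3, 4}.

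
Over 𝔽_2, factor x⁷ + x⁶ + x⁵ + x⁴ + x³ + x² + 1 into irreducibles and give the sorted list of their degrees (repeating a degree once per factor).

7

Write g(x) = x⁷ + x⁶ + x⁵ + x⁴ + x³ + x² + 1.
Roots in 𝔽_2: g(0) = 1; g(1) = 1.
Complete factorization: g(x) = (x⁷ + x⁶ + x⁵ + x⁴ + x³ + x² + 1).
Factor degrees with multiplicity: 7 = 7.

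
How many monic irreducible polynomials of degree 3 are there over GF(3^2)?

By the necklace-counting formula, N_9(3) = (1/3) Σ_{d|3} μ(3/d)·9^d.
Divisors of 3: 1, 3; μ(3/d) for each: -1, 1.
Σ = − 9^1 + 9^3 = 720.
N = 720/3 = 240.

240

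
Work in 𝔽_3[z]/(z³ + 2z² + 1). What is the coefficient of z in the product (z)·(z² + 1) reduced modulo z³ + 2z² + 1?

Multiply in 𝔽_3[z]: (z)·(z² + 1) = z³ + z.
Reduce using z³ ≡ z² + 2 (mod z³ + 2z² + 1).
Reduced: z² + z + 2.

1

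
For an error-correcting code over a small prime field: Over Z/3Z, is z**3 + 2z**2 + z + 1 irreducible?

Yes

Write f(z) = z**3 + 2z**2 + z + 1.
Check for roots in Z/3Z: f(0) = 1; f(1) = 2; f(2) = 1.
No roots. A degree-3 polynomial over a field with no linear factor is irreducible.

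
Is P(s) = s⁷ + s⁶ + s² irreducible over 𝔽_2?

Check for roots in 𝔽_2: P(0) = 0 → root; P(1) = 1.
P(0) = 0, so (s) divides P(s); P is reducible.

No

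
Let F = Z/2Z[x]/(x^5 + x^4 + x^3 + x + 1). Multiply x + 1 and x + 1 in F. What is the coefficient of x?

Multiply in Z/2Z[x]: (x + 1)·(x + 1) = x^2 + 1.
Reduced: x^2 + 1.

0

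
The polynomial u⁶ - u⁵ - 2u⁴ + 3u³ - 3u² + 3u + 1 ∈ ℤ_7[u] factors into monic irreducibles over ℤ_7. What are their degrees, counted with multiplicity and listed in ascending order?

6

Write g(u) = u⁶ - u⁵ - 2u⁴ + 3u³ - 3u² + 3u + 1.
Complete factorization: g(u) = (u⁶ - u⁵ - 2u⁴ + 3u³ - 3u² + 3u + 1).
Factor degrees with multiplicity: 6 = 6.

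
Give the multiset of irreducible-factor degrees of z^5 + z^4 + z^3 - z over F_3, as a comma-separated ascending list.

1, 1, 1, 2

Write f(z) = z^5 + z^4 + z^3 - z.
Roots in F_3: f(0) = 0 → root; f(1) = 2; f(2) = 0 → root.
Linear factors from roots: (z), (z + 1).
Complete factorization: f(z) = (z)·(z + 1)^2·(z^2 - z - 1).
Factor degrees with multiplicity: 1 + 1 + 1 + 2 = 5.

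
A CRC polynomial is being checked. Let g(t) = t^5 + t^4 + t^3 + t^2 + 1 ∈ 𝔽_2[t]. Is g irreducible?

Yes

Check for roots in 𝔽_2: g(0) = 1; g(1) = 1.
No roots, so no linear factors.
Monic irreducibles of degree 2 over GF(2): t^2 + t + 1.
None of them divide g (all give nonzero remainder).
No irreducible factor of degree ≤ 2 exists, so g is irreducible over GF(2).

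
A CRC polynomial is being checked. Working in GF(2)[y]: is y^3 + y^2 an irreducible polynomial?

No

Write P(y) = y^3 + y^2.
Check for roots in GF(2): P(0) = 0 → root; P(1) = 0 → root.
P(0) = 0, so (y) divides P(y); P is reducible.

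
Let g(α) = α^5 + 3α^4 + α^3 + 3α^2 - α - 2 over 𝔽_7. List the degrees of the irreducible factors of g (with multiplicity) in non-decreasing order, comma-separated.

Complete factorization: g(α) = (α^5 + 3α^4 + α^3 + 3α^2 - α - 2).
Factor degrees with multiplicity: 5 = 5.

5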